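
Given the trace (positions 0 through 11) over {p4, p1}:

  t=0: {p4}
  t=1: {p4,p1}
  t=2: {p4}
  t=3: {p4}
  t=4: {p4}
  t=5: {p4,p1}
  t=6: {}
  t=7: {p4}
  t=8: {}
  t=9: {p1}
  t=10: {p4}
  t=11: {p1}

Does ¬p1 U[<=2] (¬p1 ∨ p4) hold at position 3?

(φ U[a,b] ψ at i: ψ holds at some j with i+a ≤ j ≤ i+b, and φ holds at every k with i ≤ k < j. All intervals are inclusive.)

Need some j in [3,5] with (¬p1 ∨ p4), and ¬p1 at every k in [3,j-1].
  j=3: (¬p1 ∨ p4) holds; no prefix to check → satisfied.

True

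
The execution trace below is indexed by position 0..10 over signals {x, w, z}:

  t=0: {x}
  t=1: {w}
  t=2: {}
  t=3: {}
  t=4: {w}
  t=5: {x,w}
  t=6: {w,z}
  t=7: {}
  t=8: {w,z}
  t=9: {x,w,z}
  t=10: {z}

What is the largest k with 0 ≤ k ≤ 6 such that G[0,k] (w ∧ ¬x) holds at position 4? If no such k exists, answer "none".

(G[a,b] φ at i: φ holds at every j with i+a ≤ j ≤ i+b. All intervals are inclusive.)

0

(w ∧ ¬x) must hold from j=4 onward; find where it first fails.
  j=4: holds
  j=5: fails
Holds on [4,4], so largest k = 0.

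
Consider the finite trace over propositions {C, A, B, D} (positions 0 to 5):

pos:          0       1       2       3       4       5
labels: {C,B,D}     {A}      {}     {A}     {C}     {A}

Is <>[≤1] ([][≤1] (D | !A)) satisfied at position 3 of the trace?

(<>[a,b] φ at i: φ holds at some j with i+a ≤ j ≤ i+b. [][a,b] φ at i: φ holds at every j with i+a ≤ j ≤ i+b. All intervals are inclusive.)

Does not hold

Check [][≤1] (D | !A) at each j in [3,4]:
  j=3: fails at 3
  j=4: fails at 5
No position in the window satisfies it → formula fails.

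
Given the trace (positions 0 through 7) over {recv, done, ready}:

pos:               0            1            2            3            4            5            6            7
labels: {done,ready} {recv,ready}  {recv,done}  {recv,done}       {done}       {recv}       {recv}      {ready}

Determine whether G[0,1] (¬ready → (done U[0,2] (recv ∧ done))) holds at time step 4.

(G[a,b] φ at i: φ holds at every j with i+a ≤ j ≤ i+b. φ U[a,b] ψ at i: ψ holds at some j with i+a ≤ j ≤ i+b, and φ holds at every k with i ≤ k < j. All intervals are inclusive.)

Check (¬ready → (done U[0,2] (recv ∧ done))) at every j in [4,5]:
  j=4: antecedent true; consequent fails → ✗
  j=5: antecedent true; consequent fails → ✗
Fails at j=4 → formula fails.

No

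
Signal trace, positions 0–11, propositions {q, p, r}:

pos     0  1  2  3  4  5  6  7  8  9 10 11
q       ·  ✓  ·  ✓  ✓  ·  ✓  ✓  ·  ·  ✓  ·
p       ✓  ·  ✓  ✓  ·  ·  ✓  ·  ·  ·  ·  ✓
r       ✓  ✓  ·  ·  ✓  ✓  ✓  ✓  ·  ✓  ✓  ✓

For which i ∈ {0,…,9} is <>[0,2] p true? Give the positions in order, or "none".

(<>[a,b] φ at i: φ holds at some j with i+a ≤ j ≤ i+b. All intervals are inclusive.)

0, 1, 2, 3, 4, 5, 6, 9

Evaluate at each i in [0,9]:
  i=0: ✓ (witness j=0)
  i=1: ✓ (witness j=2)
  i=2: ✓ (witness j=2)
  i=3: ✓ (witness j=3)
  i=4: ✓ (witness j=6)
  i=5: ✓ (witness j=6)
  i=6: ✓ (witness j=6)
  i=7: ✗ (none in [7,9])
  i=8: ✗ (none in [8,10])
  i=9: ✓ (witness j=11)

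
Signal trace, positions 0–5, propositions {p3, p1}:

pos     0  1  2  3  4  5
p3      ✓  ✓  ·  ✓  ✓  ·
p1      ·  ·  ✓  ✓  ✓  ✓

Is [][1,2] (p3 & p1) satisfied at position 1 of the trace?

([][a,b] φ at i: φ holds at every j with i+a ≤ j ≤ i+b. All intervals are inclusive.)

No

Check (p3 & p1) at every j in [2,3]:
  j=2: false
  j=3: true
Fails at j=2 → formula fails.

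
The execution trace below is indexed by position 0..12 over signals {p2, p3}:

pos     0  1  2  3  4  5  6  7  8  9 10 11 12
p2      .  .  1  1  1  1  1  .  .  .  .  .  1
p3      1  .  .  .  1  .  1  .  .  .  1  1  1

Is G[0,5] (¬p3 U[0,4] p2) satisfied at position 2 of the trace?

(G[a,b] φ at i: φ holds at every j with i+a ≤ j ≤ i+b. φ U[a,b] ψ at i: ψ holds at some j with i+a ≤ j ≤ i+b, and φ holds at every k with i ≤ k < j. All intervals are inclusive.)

Check (¬p3 U[0,4] p2) at every j in [2,7]:
  j=2: holds
  j=3: holds
  j=4: holds
  j=5: holds
  j=6: holds
  j=7: fails
Fails at j=7 → formula fails.

No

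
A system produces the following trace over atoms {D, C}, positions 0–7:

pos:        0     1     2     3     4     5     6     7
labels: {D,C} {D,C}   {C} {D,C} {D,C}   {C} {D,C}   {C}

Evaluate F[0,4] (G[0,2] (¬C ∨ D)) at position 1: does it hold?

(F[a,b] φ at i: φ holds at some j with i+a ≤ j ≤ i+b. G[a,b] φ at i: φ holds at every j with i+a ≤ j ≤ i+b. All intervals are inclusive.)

Check G[0,2] (¬C ∨ D) at each j in [1,5]:
  j=1: fails at 2
  j=2: fails at 2
  j=3: fails at 5
  j=4: fails at 5
  j=5: fails at 5
No position in the window satisfies it → formula fails.

No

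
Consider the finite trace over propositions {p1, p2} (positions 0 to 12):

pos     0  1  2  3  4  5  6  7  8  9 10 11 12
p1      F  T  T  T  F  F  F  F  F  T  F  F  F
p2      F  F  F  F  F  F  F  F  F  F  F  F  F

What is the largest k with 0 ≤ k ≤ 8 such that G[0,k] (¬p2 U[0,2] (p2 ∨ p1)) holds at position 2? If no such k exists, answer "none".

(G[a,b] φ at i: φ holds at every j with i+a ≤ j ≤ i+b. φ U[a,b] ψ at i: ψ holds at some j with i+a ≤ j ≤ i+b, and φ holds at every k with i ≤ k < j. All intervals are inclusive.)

(¬p2 U[0,2] (p2 ∨ p1)) must hold from j=2 onward; find where it first fails.
  j=2: holds
  j=3: holds
  j=4: fails
Holds on [2,3], so largest k = 1.

1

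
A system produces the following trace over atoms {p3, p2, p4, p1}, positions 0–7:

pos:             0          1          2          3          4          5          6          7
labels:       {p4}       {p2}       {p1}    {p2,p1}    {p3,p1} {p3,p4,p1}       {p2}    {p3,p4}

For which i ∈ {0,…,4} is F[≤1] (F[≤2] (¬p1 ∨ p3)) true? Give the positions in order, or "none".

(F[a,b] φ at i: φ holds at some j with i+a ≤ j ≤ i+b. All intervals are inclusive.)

Evaluate at each i in [0,4]:
  i=0: ✓ (witness j=0)
  i=1: ✓ (witness j=1)
  i=2: ✓ (witness j=2)
  i=3: ✓ (witness j=3)
  i=4: ✓ (witness j=4)

0, 1, 2, 3, 4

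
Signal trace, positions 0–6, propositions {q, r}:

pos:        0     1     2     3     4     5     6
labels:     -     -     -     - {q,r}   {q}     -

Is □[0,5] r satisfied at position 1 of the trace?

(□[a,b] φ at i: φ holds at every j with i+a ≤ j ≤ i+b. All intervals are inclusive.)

Check r at every j in [1,6]:
  j=1: false
  j=2: false
  j=3: false
  j=4: true
  j=5: false
  j=6: false
Fails at j=1 → formula fails.

No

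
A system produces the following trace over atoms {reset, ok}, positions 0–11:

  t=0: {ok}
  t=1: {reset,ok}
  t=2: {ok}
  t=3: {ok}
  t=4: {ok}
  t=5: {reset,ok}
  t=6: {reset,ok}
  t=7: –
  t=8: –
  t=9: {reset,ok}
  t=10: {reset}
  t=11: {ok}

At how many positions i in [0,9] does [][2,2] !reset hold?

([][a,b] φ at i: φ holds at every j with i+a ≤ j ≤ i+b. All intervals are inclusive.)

Evaluate at each i in [0,9]:
  i=0: ✓ (all of [2,2])
  i=1: ✓ (all of [3,3])
  i=2: ✓ (all of [4,4])
  i=3: ✗ (fails at j=5)
  i=4: ✗ (fails at j=6)
  i=5: ✓ (all of [7,7])
  i=6: ✓ (all of [8,8])
  i=7: ✗ (fails at j=9)
  i=8: ✗ (fails at j=10)
  i=9: ✓ (all of [11,11])
Positions where it holds: {0, 1, 2, 5, 6, 9} → 6.

6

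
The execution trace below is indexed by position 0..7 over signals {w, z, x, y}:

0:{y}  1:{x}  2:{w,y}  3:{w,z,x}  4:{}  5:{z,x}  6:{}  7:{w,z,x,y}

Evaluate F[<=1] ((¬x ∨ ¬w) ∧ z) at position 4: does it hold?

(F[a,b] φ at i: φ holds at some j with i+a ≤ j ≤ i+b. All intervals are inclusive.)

Check ((¬x ∨ ¬w) ∧ z) at each j in [4,5]:
  j=4: false
  j=5: true
Found at j=5 → formula holds.

Holds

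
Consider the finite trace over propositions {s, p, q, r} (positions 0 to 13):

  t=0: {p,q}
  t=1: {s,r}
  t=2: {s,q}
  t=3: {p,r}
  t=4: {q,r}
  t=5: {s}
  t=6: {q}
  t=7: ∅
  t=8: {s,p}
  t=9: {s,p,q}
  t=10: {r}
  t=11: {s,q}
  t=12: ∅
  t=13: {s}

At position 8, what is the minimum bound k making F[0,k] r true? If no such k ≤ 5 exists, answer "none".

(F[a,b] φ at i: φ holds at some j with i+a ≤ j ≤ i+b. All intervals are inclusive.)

2

Scan j = 8,9,… for r:
  j=8: fails
  j=9: fails
  j=10: holds
First hit at j=10, so smallest k = 10-8 = 2.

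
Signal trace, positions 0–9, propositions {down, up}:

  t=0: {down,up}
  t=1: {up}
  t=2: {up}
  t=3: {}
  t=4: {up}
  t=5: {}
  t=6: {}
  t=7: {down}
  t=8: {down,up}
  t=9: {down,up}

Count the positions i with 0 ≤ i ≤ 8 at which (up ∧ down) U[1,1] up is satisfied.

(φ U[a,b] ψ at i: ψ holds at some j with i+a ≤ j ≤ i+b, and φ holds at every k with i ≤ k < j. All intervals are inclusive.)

2

Evaluate at each i in [0,8]:
  i=0: ✓ (rhs at j=1; lhs holds on [0,0])
  i=1: ✗ (lhs fails at k=1 before rhs at j=2)
  i=2: ✗ (no rhs in [3,3])
  i=3: ✗ (lhs fails at k=3 before rhs at j=4)
  i=4: ✗ (no rhs in [5,5])
  i=5: ✗ (no rhs in [6,6])
  i=6: ✗ (no rhs in [7,7])
  i=7: ✗ (lhs fails at k=7 before rhs at j=8)
  i=8: ✓ (rhs at j=9; lhs holds on [8,8])
Positions where it holds: {0, 8} → 2.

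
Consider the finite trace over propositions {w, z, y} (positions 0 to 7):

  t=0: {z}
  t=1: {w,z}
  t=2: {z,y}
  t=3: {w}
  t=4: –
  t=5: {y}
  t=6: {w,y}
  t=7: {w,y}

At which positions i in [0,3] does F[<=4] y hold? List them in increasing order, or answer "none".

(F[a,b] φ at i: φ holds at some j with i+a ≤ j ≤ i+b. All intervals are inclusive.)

Evaluate at each i in [0,3]:
  i=0: ✓ (witness j=2)
  i=1: ✓ (witness j=2)
  i=2: ✓ (witness j=2)
  i=3: ✓ (witness j=5)

0, 1, 2, 3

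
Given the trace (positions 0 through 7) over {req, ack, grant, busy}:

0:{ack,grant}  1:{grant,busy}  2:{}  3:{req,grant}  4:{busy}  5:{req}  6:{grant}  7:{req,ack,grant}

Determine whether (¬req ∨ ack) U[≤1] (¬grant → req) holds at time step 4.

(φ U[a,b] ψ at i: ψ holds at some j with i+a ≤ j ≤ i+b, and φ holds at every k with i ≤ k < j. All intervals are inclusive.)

Need some j in [4,5] with (¬grant → req), and (¬req ∨ ack) at every k in [4,j-1].
  j=4: (¬grant → req) false.
  j=5: (¬grant → req) holds; (¬req ∨ ack) holds at every k in [4,4] → satisfied.

Holds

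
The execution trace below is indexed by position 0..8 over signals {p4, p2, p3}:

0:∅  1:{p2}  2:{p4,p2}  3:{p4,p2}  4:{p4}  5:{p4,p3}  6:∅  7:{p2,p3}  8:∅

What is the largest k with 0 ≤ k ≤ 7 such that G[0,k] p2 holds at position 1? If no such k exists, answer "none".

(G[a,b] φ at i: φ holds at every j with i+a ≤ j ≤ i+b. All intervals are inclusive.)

p2 must hold from j=1 onward; find where it first fails.
  j=1: holds
  j=2: holds
  j=3: holds
  j=4: fails
Holds on [1,3], so largest k = 2.

2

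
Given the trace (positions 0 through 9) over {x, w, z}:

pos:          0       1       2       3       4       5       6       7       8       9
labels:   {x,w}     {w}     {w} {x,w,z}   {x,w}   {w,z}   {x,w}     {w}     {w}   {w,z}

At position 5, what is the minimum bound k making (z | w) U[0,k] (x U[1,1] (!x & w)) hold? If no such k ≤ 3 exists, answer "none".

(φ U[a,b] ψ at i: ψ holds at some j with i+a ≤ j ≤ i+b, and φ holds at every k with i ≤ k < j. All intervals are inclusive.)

1

Need earliest j ≥ 5 with (x U[1,1] (!x & w)), and (z | w) at every k in [5,j-1].
  j=5: rhs fails.
  j=6: rhs holds; lhs holds on [5,5]. k = 1.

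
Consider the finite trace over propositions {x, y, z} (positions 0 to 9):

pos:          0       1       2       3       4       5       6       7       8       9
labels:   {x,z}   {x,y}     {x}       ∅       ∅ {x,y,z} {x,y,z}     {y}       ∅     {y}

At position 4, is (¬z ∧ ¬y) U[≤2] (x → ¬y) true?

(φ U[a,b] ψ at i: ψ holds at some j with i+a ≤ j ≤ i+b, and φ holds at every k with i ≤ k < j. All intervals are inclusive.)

Need some j in [4,6] with (x → ¬y), and (¬z ∧ ¬y) at every k in [4,j-1].
  j=4: (x → ¬y) holds; no prefix to check → satisfied.

Holds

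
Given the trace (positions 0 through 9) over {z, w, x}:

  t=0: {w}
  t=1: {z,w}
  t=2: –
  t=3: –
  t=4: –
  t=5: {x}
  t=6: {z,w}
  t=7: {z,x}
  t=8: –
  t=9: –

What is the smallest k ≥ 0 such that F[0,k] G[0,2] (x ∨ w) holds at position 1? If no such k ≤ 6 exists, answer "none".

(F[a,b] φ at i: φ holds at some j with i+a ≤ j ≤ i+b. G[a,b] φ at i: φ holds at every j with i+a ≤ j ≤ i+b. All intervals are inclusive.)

4

Scan j = 1,2,… for G[0,2] (x ∨ w):
  j=1: fails
  j=2: fails
  j=3: fails
  j=4: fails
  j=5: holds
First hit at j=5, so smallest k = 5-1 = 4.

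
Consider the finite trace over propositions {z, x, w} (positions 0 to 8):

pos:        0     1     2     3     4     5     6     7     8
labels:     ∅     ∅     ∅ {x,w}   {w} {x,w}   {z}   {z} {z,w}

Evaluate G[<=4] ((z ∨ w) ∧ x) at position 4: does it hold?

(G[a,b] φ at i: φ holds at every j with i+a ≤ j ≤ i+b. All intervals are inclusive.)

No

Check ((z ∨ w) ∧ x) at every j in [4,8]:
  j=4: false
  j=5: true
  j=6: false
  j=7: false
  j=8: false
Fails at j=4 → formula fails.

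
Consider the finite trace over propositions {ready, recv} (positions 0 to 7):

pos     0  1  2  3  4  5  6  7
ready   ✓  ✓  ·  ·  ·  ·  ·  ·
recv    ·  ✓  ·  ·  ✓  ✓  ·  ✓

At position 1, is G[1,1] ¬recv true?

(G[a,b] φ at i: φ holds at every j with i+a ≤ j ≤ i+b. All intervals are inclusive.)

Check ¬recv at every j in [2,2]:
  j=2: true
All positions satisfy it → formula holds.

Yes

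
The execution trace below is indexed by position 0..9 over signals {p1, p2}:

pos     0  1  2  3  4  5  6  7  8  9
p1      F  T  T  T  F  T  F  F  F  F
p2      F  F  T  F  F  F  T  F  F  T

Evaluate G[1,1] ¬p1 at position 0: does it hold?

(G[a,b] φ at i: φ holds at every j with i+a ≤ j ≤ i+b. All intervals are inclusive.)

Check ¬p1 at every j in [1,1]:
  j=1: false
Fails at j=1 → formula fails.

False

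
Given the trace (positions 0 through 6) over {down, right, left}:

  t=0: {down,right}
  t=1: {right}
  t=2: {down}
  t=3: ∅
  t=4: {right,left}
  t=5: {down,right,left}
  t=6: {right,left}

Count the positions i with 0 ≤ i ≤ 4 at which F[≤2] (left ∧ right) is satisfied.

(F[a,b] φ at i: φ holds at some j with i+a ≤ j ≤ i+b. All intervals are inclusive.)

Evaluate at each i in [0,4]:
  i=0: ✗ (none in [0,2])
  i=1: ✗ (none in [1,3])
  i=2: ✓ (witness j=4)
  i=3: ✓ (witness j=4)
  i=4: ✓ (witness j=4)
Positions where it holds: {2, 3, 4} → 3.

3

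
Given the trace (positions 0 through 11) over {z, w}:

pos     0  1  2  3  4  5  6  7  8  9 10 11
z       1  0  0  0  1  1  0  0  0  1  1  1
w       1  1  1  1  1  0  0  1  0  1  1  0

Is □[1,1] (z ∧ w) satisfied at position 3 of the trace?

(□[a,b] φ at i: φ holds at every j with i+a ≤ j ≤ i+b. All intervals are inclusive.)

Check (z ∧ w) at every j in [4,4]:
  j=4: true
All positions satisfy it → formula holds.

True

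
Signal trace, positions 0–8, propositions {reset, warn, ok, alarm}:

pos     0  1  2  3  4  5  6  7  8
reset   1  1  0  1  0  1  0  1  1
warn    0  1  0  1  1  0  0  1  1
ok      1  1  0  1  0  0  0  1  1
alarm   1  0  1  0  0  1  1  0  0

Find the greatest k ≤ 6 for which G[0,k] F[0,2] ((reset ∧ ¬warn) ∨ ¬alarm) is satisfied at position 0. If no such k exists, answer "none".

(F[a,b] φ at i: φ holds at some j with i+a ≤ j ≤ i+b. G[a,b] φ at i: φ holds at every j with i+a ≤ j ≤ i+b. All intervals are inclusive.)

F[0,2] ((reset ∧ ¬warn) ∨ ¬alarm) must hold from j=0 onward; find where it first fails.
  j=0: holds
  j=1: holds
  j=2: holds
  j=3: holds
  j=4: holds
  j=5: holds
  j=6: holds
Holds through j=6; largest k = 6.

6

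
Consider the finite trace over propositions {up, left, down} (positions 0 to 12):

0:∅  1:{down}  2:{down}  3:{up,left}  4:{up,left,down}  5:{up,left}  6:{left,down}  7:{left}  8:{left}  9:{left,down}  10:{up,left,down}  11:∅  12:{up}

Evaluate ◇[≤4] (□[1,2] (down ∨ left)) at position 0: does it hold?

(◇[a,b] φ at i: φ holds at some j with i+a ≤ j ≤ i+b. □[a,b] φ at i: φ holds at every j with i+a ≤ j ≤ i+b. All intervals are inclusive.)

Yes

Check □[1,2] (down ∨ left) at each j in [0,4]:
  j=0: holds on [1,2]
  j=1: holds on [2,3]
  j=2: holds on [3,4]
  j=3: holds on [4,5]
  j=4: holds on [5,6]
Found at j=0 → formula holds.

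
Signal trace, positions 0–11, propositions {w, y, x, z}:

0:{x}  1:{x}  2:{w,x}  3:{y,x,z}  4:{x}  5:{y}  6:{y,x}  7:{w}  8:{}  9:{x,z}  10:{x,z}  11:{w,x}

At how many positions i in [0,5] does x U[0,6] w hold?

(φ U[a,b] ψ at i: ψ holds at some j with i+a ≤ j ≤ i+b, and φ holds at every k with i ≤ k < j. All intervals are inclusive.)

Evaluate at each i in [0,5]:
  i=0: ✓ (rhs at j=2; lhs holds on [0,1])
  i=1: ✓ (rhs at j=2; lhs holds on [1,1])
  i=2: ✓ (rhs at j=2)
  i=3: ✗ (lhs fails at k=5 before rhs at j=7)
  i=4: ✗ (lhs fails at k=5 before rhs at j=7)
  i=5: ✗ (lhs fails at k=5 before rhs at j=7)
Positions where it holds: {0, 1, 2} → 3.

3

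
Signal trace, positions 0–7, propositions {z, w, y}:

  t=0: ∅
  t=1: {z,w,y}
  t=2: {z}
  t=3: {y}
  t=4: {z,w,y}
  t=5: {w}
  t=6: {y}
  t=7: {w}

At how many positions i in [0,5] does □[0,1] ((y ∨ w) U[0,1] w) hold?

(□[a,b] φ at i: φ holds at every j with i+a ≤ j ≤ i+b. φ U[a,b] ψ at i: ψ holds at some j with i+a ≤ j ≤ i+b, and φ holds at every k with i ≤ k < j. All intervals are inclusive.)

Evaluate at each i in [0,5]:
  i=0: ✗ (fails at j=0)
  i=1: ✗ (fails at j=2)
  i=2: ✗ (fails at j=2)
  i=3: ✓ (all of [3,4])
  i=4: ✓ (all of [4,5])
  i=5: ✓ (all of [5,6])
Positions where it holds: {3, 4, 5} → 3.

3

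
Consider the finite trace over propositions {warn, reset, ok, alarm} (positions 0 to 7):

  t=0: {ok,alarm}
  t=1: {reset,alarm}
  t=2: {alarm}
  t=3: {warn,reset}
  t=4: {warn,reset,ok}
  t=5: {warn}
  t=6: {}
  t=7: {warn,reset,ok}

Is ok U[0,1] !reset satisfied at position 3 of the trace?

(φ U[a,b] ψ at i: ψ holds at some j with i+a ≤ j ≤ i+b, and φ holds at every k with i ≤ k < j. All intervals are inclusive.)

Need some j in [3,4] with !reset, and ok at every k in [3,j-1].
  j=3: !reset false.
  j=4: !reset false.
No j in the window works → until fails.

False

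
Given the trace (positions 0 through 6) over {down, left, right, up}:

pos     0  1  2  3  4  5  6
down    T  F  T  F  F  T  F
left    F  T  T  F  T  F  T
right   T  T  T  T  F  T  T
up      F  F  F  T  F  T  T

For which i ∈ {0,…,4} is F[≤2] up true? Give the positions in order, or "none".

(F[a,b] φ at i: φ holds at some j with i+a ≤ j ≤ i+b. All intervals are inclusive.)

Evaluate at each i in [0,4]:
  i=0: ✗ (none in [0,2])
  i=1: ✓ (witness j=3)
  i=2: ✓ (witness j=3)
  i=3: ✓ (witness j=3)
  i=4: ✓ (witness j=5)

1, 2, 3, 4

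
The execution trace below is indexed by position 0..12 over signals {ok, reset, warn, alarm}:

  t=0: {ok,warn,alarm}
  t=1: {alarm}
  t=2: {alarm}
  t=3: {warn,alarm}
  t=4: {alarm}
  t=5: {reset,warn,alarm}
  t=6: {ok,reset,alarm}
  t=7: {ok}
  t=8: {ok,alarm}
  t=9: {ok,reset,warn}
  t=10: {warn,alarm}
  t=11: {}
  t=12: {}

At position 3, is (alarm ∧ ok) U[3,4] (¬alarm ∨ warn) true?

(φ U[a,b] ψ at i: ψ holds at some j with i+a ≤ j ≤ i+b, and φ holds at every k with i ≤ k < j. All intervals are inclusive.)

Need some j in [6,7] with (¬alarm ∨ warn), and (alarm ∧ ok) at every k in [3,j-1].
  j=6: (¬alarm ∨ warn) false.
  j=7: (¬alarm ∨ warn) holds, but (alarm ∧ ok) fails at k=3 → not this j.
No j in the window works → until fails.

No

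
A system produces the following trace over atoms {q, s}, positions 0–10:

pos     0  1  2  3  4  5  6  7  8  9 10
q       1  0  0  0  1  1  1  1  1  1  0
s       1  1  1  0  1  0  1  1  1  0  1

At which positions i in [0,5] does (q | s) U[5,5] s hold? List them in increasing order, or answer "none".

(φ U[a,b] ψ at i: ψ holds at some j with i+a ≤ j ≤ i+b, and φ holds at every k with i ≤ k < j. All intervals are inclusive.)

Evaluate at each i in [0,5]:
  i=0: ✗ (no rhs in [5,5])
  i=1: ✗ (lhs fails at k=3 before rhs at j=6)
  i=2: ✗ (lhs fails at k=3 before rhs at j=7)
  i=3: ✗ (lhs fails at k=3 before rhs at j=8)
  i=4: ✗ (no rhs in [9,9])
  i=5: ✓ (rhs at j=10; lhs holds on [5,9])

5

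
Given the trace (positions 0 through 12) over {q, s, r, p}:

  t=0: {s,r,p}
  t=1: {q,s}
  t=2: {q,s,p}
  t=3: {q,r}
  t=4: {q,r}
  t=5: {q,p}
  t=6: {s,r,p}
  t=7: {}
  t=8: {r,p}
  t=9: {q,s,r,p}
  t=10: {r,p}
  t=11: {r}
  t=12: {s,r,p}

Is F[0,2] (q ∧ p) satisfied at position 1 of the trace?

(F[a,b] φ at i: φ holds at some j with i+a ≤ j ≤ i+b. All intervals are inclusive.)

Check (q ∧ p) at each j in [1,3]:
  j=1: false
  j=2: true
  j=3: false
Found at j=2 → formula holds.

Yes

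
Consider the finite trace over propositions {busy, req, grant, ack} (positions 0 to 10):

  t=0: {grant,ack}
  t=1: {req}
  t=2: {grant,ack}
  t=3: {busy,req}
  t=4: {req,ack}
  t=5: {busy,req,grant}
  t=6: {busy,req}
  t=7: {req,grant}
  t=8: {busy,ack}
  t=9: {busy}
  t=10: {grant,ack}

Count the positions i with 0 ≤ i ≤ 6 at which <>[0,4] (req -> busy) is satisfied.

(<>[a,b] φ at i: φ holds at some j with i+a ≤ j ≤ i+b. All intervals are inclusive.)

7

Evaluate at each i in [0,6]:
  i=0: ✓ (witness j=0)
  i=1: ✓ (witness j=2)
  i=2: ✓ (witness j=2)
  i=3: ✓ (witness j=3)
  i=4: ✓ (witness j=5)
  i=5: ✓ (witness j=5)
  i=6: ✓ (witness j=6)
Positions where it holds: {0, 1, 2, 3, 4, 5, 6} → 7.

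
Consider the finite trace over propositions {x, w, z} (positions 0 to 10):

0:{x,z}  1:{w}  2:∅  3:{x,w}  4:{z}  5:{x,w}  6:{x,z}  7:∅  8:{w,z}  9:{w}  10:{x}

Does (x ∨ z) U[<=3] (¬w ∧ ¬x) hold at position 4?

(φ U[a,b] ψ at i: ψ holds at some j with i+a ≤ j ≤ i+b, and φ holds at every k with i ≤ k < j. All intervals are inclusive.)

Yes

Need some j in [4,7] with (¬w ∧ ¬x), and (x ∨ z) at every k in [4,j-1].
  j=4: (¬w ∧ ¬x) holds; no prefix to check → satisfied.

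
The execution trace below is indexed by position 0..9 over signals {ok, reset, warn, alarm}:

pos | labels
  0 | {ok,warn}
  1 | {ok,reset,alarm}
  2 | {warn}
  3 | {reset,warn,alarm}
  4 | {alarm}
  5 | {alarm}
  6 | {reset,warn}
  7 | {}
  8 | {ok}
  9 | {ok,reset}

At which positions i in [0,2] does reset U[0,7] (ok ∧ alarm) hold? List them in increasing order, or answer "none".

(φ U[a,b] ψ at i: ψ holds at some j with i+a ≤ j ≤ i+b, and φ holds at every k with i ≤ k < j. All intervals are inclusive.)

Evaluate at each i in [0,2]:
  i=0: ✗ (lhs fails at k=0 before rhs at j=1)
  i=1: ✓ (rhs at j=1)
  i=2: ✗ (no rhs in [2,9])

1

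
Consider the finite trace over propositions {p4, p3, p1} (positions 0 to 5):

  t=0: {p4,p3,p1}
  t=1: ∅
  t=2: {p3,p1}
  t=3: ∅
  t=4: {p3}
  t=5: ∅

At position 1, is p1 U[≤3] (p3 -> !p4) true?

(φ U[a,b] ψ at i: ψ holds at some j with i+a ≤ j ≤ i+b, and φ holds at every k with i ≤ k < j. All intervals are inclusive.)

Yes

Need some j in [1,4] with (p3 -> !p4), and p1 at every k in [1,j-1].
  j=1: (p3 -> !p4) holds; no prefix to check → satisfied.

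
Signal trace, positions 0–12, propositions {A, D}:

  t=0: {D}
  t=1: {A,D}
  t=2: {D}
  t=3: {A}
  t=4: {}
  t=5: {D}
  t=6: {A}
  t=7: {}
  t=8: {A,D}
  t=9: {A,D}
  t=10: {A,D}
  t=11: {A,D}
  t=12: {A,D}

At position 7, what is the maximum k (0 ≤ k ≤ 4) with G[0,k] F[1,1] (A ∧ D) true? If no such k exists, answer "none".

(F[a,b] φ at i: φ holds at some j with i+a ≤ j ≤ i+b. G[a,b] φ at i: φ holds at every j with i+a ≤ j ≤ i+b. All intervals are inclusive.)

F[1,1] (A ∧ D) must hold from j=7 onward; find where it first fails.
  j=7: holds
  j=8: holds
  j=9: holds
  j=10: holds
  j=11: holds
Holds through j=11; largest k = 4.

4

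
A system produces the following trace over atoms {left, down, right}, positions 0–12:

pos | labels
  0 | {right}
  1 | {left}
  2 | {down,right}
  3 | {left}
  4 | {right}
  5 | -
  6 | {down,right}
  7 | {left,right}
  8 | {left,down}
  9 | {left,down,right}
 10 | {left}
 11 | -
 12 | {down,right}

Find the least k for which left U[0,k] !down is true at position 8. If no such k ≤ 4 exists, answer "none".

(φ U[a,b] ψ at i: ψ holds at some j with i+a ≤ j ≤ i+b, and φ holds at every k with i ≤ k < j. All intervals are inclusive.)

2

Need earliest j ≥ 8 with !down, and left at every k in [8,j-1].
  j=8: rhs fails.
  j=9: rhs fails.
  j=10: rhs holds; lhs holds on [8,9]. k = 2.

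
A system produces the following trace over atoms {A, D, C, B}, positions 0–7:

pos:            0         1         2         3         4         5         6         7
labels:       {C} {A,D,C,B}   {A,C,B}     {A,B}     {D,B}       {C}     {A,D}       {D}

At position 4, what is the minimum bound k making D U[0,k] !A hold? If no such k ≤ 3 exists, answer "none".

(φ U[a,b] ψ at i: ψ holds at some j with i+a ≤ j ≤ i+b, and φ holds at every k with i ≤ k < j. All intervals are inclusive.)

Need earliest j ≥ 4 with !A, and D at every k in [4,j-1].
  j=4: rhs holds (empty prefix). k = 0.

0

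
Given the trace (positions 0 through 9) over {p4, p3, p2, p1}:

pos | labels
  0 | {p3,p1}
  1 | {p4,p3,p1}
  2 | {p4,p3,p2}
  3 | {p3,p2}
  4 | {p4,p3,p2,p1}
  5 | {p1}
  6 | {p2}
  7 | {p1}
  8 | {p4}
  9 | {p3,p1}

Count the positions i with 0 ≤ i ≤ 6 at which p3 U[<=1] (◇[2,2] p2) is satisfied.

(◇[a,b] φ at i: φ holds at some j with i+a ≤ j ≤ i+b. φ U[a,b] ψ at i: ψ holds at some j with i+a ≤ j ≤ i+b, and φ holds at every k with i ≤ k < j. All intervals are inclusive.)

Evaluate at each i in [0,6]:
  i=0: ✓ (rhs at j=0)
  i=1: ✓ (rhs at j=1)
  i=2: ✓ (rhs at j=2)
  i=3: ✓ (rhs at j=4; lhs holds on [3,3])
  i=4: ✓ (rhs at j=4)
  i=5: ✗ (no rhs in [5,6])
  i=6: ✗ (no rhs in [6,7])
Positions where it holds: {0, 1, 2, 3, 4} → 5.

5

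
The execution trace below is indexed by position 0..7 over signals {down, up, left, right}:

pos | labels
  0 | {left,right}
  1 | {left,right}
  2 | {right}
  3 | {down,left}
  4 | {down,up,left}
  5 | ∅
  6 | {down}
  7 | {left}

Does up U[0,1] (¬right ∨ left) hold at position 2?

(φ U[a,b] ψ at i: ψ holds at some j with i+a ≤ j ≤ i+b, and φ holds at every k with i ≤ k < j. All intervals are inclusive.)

Does not hold

Need some j in [2,3] with (¬right ∨ left), and up at every k in [2,j-1].
  j=2: (¬right ∨ left) false.
  j=3: (¬right ∨ left) holds, but up fails at k=2 → not this j.
No j in the window works → until fails.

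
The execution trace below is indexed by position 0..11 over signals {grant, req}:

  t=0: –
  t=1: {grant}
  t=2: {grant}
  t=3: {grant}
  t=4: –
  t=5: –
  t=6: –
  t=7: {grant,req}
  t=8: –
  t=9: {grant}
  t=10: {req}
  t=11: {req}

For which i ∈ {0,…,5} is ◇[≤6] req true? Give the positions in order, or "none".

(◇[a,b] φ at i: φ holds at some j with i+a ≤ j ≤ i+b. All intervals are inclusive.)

Evaluate at each i in [0,5]:
  i=0: ✗ (none in [0,6])
  i=1: ✓ (witness j=7)
  i=2: ✓ (witness j=7)
  i=3: ✓ (witness j=7)
  i=4: ✓ (witness j=7)
  i=5: ✓ (witness j=7)

1, 2, 3, 4, 5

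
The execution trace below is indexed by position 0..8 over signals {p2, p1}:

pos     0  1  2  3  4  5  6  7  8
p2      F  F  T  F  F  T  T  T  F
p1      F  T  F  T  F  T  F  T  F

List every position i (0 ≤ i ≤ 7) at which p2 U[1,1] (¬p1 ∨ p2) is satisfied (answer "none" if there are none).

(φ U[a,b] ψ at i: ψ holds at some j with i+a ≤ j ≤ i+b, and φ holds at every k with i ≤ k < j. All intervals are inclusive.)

Evaluate at each i in [0,7]:
  i=0: ✗ (no rhs in [1,1])
  i=1: ✗ (lhs fails at k=1 before rhs at j=2)
  i=2: ✗ (no rhs in [3,3])
  i=3: ✗ (lhs fails at k=3 before rhs at j=4)
  i=4: ✗ (lhs fails at k=4 before rhs at j=5)
  i=5: ✓ (rhs at j=6; lhs holds on [5,5])
  i=6: ✓ (rhs at j=7; lhs holds on [6,6])
  i=7: ✓ (rhs at j=8; lhs holds on [7,7])

5, 6, 7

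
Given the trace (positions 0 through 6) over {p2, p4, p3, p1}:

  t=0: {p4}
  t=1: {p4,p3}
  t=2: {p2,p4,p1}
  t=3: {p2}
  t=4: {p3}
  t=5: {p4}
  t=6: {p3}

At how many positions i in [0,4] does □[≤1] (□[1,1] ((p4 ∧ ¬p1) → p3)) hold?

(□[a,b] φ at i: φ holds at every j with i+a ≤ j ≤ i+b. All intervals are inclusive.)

3

Evaluate at each i in [0,4]:
  i=0: ✓ (all of [0,1])
  i=1: ✓ (all of [1,2])
  i=2: ✓ (all of [2,3])
  i=3: ✗ (fails at j=4)
  i=4: ✗ (fails at j=4)
Positions where it holds: {0, 1, 2} → 3.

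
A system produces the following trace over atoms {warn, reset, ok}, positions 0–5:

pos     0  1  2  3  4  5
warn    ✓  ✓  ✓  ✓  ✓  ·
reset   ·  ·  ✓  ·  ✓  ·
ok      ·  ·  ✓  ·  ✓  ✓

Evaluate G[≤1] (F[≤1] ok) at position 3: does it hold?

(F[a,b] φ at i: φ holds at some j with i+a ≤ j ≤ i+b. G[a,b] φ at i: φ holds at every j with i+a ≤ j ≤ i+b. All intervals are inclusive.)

Check F[≤1] ok at every j in [3,4]:
  j=3: holds (witness at 4)
  j=4: holds (witness at 4)
All positions satisfy it → formula holds.

True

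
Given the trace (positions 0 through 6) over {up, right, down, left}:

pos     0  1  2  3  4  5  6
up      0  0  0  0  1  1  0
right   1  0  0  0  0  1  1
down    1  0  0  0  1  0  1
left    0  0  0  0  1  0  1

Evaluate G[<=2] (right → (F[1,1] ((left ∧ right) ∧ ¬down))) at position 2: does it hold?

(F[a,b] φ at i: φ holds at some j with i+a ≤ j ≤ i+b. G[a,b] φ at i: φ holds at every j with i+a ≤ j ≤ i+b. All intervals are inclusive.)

Yes

Check (right → (F[1,1] ((left ∧ right) ∧ ¬down))) at every j in [2,4]:
  j=2: antecedent false → ✓
  j=3: antecedent false → ✓
  j=4: antecedent false → ✓
All positions satisfy it → formula holds.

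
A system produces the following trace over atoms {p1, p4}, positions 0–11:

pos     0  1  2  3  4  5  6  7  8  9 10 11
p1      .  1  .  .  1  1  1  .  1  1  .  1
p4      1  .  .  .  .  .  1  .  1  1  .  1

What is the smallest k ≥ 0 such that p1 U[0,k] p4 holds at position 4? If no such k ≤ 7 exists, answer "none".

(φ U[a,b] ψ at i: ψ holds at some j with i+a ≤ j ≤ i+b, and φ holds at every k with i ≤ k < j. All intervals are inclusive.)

Need earliest j ≥ 4 with p4, and p1 at every k in [4,j-1].
  j=4: rhs fails.
  j=5: rhs fails.
  j=6: rhs holds; lhs holds on [4,5]. k = 2.

2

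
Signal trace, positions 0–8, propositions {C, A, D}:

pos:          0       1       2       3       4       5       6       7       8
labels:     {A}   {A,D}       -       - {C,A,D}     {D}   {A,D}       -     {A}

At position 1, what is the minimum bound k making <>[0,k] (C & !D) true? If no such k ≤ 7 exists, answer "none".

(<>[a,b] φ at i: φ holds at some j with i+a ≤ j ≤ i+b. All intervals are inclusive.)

Scan j = 1,2,… for (C & !D):
  j=1: fails
  j=2: fails
  j=3: fails
  j=4: fails
  j=5: fails
  j=6: fails
  j=7: fails
  j=8: fails
No j in [1,8] satisfies it → none.

none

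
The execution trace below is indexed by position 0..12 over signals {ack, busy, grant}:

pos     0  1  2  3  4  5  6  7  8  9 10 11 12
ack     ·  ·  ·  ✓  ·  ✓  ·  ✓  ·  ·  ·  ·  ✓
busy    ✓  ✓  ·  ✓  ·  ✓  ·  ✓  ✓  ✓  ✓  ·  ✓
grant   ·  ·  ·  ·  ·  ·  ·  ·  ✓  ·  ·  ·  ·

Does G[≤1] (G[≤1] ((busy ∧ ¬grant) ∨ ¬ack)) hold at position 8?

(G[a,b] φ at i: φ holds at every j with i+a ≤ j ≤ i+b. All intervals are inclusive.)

Check G[≤1] ((busy ∧ ¬grant) ∨ ¬ack) at every j in [8,9]:
  j=8: holds on [8,9]
  j=9: holds on [9,10]
All positions satisfy it → formula holds.

Yes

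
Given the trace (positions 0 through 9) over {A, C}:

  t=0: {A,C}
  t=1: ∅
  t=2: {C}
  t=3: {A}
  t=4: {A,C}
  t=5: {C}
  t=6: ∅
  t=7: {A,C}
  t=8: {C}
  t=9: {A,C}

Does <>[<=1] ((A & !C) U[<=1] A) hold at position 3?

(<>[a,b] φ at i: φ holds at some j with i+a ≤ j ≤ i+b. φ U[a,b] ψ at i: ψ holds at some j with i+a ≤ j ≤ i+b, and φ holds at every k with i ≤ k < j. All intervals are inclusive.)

Holds

Check ((A & !C) U[<=1] A) at each j in [3,4]:
  j=3: holds
  j=4: holds
Found at j=3 → formula holds.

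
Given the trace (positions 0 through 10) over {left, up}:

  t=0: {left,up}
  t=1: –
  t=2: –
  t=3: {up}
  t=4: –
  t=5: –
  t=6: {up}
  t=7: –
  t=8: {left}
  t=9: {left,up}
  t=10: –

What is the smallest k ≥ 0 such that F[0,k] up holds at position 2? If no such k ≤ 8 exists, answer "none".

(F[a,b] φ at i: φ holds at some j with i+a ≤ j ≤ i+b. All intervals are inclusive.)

1

Scan j = 2,3,… for up:
  j=2: fails
  j=3: holds
First hit at j=3, so smallest k = 3-2 = 1.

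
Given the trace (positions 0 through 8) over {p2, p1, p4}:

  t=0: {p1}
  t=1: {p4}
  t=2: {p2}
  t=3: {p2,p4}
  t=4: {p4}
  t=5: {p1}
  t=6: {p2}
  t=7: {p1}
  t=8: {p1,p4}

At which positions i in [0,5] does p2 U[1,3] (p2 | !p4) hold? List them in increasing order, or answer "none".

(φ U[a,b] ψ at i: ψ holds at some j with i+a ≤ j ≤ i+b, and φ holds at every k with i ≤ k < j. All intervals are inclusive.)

2

Evaluate at each i in [0,5]:
  i=0: ✗ (lhs fails at k=0 before rhs at j=2)
  i=1: ✗ (lhs fails at k=1 before rhs at j=2)
  i=2: ✓ (rhs at j=3; lhs holds on [2,2])
  i=3: ✗ (lhs fails at k=4 before rhs at j=5)
  i=4: ✗ (lhs fails at k=4 before rhs at j=5)
  i=5: ✗ (lhs fails at k=5 before rhs at j=6)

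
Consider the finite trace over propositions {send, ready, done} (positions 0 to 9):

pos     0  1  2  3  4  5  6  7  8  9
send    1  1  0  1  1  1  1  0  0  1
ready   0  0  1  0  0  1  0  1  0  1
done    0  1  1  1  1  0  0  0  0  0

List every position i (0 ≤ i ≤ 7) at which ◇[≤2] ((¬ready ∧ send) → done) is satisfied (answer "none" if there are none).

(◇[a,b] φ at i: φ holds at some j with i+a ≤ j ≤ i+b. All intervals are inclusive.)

0, 1, 2, 3, 4, 5, 6, 7

Evaluate at each i in [0,7]:
  i=0: ✓ (witness j=1)
  i=1: ✓ (witness j=1)
  i=2: ✓ (witness j=2)
  i=3: ✓ (witness j=3)
  i=4: ✓ (witness j=4)
  i=5: ✓ (witness j=5)
  i=6: ✓ (witness j=7)
  i=7: ✓ (witness j=7)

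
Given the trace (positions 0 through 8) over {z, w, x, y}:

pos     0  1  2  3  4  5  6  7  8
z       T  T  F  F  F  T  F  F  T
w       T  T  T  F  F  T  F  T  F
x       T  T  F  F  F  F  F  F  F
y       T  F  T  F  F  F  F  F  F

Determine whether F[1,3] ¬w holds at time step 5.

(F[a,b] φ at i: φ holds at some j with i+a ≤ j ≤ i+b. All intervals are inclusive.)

Check ¬w at each j in [6,8]:
  j=6: true
  j=7: false
  j=8: true
Found at j=6 → formula holds.

Holds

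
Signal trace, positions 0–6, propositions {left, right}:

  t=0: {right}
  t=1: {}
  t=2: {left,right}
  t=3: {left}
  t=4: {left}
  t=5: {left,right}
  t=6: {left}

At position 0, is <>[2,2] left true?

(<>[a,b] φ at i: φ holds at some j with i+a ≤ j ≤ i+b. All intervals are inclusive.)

Yes

Check left at each j in [2,2]:
  j=2: true
Found at j=2 → formula holds.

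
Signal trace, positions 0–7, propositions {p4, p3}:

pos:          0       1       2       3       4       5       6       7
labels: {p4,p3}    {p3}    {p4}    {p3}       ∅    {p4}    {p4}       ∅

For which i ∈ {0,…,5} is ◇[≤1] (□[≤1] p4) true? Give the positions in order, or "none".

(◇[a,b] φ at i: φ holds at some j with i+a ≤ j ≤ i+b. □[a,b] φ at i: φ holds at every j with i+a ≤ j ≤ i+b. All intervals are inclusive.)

4, 5

Evaluate at each i in [0,5]:
  i=0: ✗ (none in [0,1])
  i=1: ✗ (none in [1,2])
  i=2: ✗ (none in [2,3])
  i=3: ✗ (none in [3,4])
  i=4: ✓ (witness j=5)
  i=5: ✓ (witness j=5)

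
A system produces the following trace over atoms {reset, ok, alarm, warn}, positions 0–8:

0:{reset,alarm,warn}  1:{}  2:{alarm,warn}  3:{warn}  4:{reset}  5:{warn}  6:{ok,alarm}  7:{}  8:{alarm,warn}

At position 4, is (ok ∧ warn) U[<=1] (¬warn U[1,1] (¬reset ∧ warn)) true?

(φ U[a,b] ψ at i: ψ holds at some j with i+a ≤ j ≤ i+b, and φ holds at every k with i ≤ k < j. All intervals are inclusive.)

Need some j in [4,5] with (¬warn U[1,1] (¬reset ∧ warn)), and (ok ∧ warn) at every k in [4,j-1].
  j=4: (¬warn U[1,1] (¬reset ∧ warn)) holds; no prefix to check → satisfied.

Holds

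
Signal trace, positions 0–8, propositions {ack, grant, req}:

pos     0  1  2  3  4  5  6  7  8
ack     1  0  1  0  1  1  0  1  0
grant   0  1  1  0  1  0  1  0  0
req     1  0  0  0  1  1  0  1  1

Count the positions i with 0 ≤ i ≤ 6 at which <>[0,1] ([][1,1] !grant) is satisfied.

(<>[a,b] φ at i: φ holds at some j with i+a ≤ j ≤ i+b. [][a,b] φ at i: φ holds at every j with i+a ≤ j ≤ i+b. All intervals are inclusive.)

6

Evaluate at each i in [0,6]:
  i=0: ✗ (none in [0,1])
  i=1: ✓ (witness j=2)
  i=2: ✓ (witness j=2)
  i=3: ✓ (witness j=4)
  i=4: ✓ (witness j=4)
  i=5: ✓ (witness j=6)
  i=6: ✓ (witness j=6)
Positions where it holds: {1, 2, 3, 4, 5, 6} → 6.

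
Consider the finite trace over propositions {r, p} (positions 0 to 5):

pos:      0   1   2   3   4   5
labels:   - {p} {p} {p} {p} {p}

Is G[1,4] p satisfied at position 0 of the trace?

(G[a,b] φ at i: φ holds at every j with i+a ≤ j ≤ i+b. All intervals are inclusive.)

Yes

Check p at every j in [1,4]:
  j=1: true
  j=2: true
  j=3: true
  j=4: true
All positions satisfy it → formula holds.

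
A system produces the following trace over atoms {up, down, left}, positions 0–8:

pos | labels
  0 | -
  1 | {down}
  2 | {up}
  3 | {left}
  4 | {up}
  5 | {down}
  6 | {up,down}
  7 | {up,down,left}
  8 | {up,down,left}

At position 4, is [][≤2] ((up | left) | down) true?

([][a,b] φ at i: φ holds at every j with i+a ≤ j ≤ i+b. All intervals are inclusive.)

Holds

Check ((up | left) | down) at every j in [4,6]:
  j=4: true
  j=5: true
  j=6: true
All positions satisfy it → formula holds.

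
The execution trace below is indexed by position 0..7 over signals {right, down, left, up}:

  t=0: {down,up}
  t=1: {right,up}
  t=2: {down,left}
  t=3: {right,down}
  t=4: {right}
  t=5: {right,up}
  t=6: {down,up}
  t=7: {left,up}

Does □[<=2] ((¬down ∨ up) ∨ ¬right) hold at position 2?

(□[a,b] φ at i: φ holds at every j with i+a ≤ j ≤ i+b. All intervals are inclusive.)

Check ((¬down ∨ up) ∨ ¬right) at every j in [2,4]:
  j=2: true
  j=3: false
  j=4: true
Fails at j=3 → formula fails.

False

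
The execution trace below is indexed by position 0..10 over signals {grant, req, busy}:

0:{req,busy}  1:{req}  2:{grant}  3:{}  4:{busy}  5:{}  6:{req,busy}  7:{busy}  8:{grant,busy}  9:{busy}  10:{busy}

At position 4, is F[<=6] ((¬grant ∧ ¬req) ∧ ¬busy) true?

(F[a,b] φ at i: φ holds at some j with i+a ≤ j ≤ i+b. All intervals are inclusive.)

Check ((¬grant ∧ ¬req) ∧ ¬busy) at each j in [4,10]:
  j=4: false
  j=5: true
  j=6: false
  j=7: false
  j=8: false
  j=9: false
  j=10: false
Found at j=5 → formula holds.

True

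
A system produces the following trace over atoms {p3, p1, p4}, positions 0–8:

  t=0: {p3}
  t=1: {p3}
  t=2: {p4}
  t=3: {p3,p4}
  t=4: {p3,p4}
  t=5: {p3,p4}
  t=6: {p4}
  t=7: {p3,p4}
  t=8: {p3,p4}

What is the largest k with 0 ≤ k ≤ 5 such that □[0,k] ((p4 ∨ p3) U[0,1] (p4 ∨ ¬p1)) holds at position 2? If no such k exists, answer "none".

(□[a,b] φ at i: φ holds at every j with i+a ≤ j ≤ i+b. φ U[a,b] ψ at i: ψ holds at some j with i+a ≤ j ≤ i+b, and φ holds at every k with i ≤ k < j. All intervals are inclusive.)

((p4 ∨ p3) U[0,1] (p4 ∨ ¬p1)) must hold from j=2 onward; find where it first fails.
  j=2: holds
  j=3: holds
  j=4: holds
  j=5: holds
  j=6: holds
  j=7: holds
Holds through j=7; largest k = 5.

5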